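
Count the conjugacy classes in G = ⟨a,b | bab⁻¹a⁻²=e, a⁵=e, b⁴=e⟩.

The conjugacy classes (representative and size) are:
  [e] (size 1), [a⁴] (size 4), [a²b] (size 5), [b²] (size 5), [a³b³] (size 5).
Class equation: 1 + 4 + 5 + 5 + 5 = 20 = |G|. So G has 5 conjugacy classes.

Answer: 5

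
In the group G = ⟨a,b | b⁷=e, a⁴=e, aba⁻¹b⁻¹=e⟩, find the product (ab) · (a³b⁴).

Compute (ab) · (a³b⁴) by multiplying left to right and reducing via the relations at each step:
  (ab) · a³ = b
  b · b⁴ = b⁵

Answer: b⁵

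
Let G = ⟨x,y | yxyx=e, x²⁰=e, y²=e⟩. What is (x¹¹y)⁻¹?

The order of (x¹¹y) is 2 (smallest k with (x¹¹y)ᵏ = e), so (x¹¹y)⁻¹ = (x¹¹y)¹ = x¹¹y.
Check: (x¹¹y) · (x¹¹y) → (x¹¹y) · x¹¹ = y;   y · y = e, giving e as required.

Answer: x¹¹y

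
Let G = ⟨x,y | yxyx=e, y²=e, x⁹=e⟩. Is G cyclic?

Every cyclic group is abelian. But x·y = xy while y·x = x⁸y, so x·y ≠ y·x and G is not abelian. Hence G is not cyclic.

Answer: No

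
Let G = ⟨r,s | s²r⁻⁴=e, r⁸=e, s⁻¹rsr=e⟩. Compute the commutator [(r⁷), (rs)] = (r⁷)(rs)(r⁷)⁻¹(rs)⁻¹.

[(r⁷), (rs)] = (r⁷)·(rs)·(r⁷)⁻¹·(rs)⁻¹.
  (r⁷) · (rs) = s
  s · r = r³s⁻¹
  (r³s⁻¹) · (rs⁻¹) = r⁶

Answer: r⁶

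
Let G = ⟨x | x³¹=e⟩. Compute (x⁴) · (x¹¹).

Compute (x⁴) · (x¹¹) by multiplying left to right and reducing via the relations at each step:
  (x⁴) · x¹¹ = x¹⁵

Answer: x¹⁵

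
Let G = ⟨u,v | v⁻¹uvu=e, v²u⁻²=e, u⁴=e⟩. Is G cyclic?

Every cyclic group is abelian. But u·v = uv while v·u = uv⁻¹, so u·v ≠ v·u and G is not abelian. Hence G is not cyclic.

Answer: No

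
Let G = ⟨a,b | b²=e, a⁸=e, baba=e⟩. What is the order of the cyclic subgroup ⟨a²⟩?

|⟨a²⟩| equals the order of a². Compute successive powers until reaching e:
  (a²)¹ = a², (a²)² = a⁴, (a²)³ = a⁶, (a²)⁴ = e.
The smallest positive k with (a²)ᵏ = e is 4, so |⟨a²⟩| = 4.

Answer: 4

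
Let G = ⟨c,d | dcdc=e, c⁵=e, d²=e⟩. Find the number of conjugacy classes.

The conjugacy classes (representative and size) are:
  [e] (size 1), [c] (size 2), [c²] (size 2), [d] (size 5).
Class equation: 1 + 2 + 2 + 5 = 10 = |G|. So G has 4 conjugacy classes.

Answer: 4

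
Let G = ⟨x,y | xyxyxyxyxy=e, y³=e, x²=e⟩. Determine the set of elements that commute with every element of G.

An element z ∈ Z(G) iff z commutes with every generator.
For example e is central: e·x = x = x·e; e·y = y = y·e.
Whereas x ∉ Z(G) since x·y = xy ≠ yx = y·x.
Checking each of the 60 elements this way gives Z(G) = {e}, of order 1.

Answer: {e}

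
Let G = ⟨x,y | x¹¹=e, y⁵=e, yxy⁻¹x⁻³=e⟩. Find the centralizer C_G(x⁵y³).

⟨x⁵y³⟩ ⊆ C_G(x⁵y³) since powers of x⁵y³ commute with x⁵y³; so |C_G(x⁵y³)| ≥ |⟨x⁵y³⟩| = 5.
By orbit–stabilizer, |C_G(x⁵y³)| = |G| / |conj. class of x⁵y³| = 55 / 11 = 5.
The 5 elements commuting with x⁵y³ are {e, xy⁴, x⁵y³, x⁸y, x¹⁰y²}.

Answer: {e, xy⁴, x⁵y³, x⁸y, x¹⁰y²}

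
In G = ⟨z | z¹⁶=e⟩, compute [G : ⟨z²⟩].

First find ord(z²) by computing successive powers:
  (z²)¹ = z², (z²)² = z⁴, (z²)³ = z⁶, (z²)⁴ = z⁸, (z²)⁵ = z¹⁰, (z²)⁶ = z¹², (z²)⁷ = z¹⁴, (z²)⁸ = e.
So |⟨z²⟩| = ord(z²) = 8. With |G| = 16, by Lagrange [G : ⟨z²⟩] = 16/8 = 2.

Answer: 2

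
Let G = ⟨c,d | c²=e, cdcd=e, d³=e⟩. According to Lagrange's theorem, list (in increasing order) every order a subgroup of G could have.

|G| = 6 = 2 · 3. By Lagrange's theorem the order of any subgroup divides 6; the divisors of 6 are 1, 2, 3, 6.

Answer: 1, 2, 3, 6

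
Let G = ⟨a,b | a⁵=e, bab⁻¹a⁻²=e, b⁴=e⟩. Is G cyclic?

Every cyclic group is abelian. But a·b = ab while b·a = a²b, so a·b ≠ b·a and G is not abelian. Hence G is not cyclic.

Answer: No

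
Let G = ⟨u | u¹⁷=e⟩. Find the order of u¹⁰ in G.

Compute successive powers until reaching e:
  (u¹⁰)¹ = u¹⁰, (u¹⁰)² = u³, (u¹⁰)³ = u¹³, (u¹⁰)⁴ = u⁶, (u¹⁰)⁵ = u¹⁶, (u¹⁰)⁶ = u⁹, (u¹⁰)⁷ = u², (u¹⁰)⁸ = u¹², (u¹⁰)⁹ = u⁵, (u¹⁰)¹⁰ = u¹⁵, (u¹⁰)¹¹ = u⁸, (u¹⁰)¹² = u, (u¹⁰)¹³ = u¹¹, (u¹⁰)¹⁴ = u⁴, (u¹⁰)¹⁵ = u¹⁴, (u¹⁰)¹⁶ = u⁷, (u¹⁰)¹⁷ = e.
The smallest positive k with (u¹⁰)ᵏ = e is 17.

Answer: 17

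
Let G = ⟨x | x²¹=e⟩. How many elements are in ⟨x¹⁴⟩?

|⟨x¹⁴⟩| equals the order of x¹⁴. Compute successive powers until reaching e:
  (x¹⁴)¹ = x¹⁴, (x¹⁴)² = x⁷, (x¹⁴)³ = e.
The smallest positive k with (x¹⁴)ᵏ = e is 3, so |⟨x¹⁴⟩| = 3.

Answer: 3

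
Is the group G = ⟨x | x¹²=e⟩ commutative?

G has a single generator, so G is cyclic and hence abelian.

Answer: Yes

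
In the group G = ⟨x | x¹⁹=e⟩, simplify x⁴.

Compute successive powers of x, reducing at each step:
  x²: x · x = x²
  x³: (x²) · x = x³
  x⁴: (x³) · x = x⁴

Answer: x⁴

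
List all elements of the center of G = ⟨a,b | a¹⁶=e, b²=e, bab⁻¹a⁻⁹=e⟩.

An element z ∈ Z(G) iff z commutes with every generator.
For example a² is central: (a²)·a = a³ = a·(a²); (a²)·b = a²b = b·(a²).
Whereas a ∉ Z(G) since a·b = ab ≠ a⁹b = b·a.
Checking each of the 32 elements this way gives Z(G) = {e, a², a⁴, a⁶, a⁸, a¹⁰, a¹², a¹⁴}, of order 8.

Answer: {e, a², a⁴, a⁶, a⁸, a¹⁰, a¹², a¹⁴}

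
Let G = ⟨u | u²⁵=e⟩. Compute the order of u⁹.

Compute successive powers until reaching e:
  (u⁹)¹ = u⁹, (u⁹)² = u¹⁸, (u⁹)³ = u², (u⁹)⁴ = u¹¹, (u⁹)⁵ = u²⁰, (u⁹)⁶ = u⁴, (u⁹)⁷ = u¹³, (u⁹)⁸ = u²², (u⁹)⁹ = u⁶, (u⁹)¹⁰ = u¹⁵, (u⁹)¹¹ = u²⁴, (u⁹)¹² = u⁸, (u⁹)¹³ = u¹⁷, (u⁹)¹⁴ = u, (u⁹)¹⁵ = u¹⁰, (u⁹)¹⁶ = u¹⁹, (u⁹)¹⁷ = u³, (u⁹)¹⁸ = u¹², (u⁹)¹⁹ = u²¹, (u⁹)²⁰ = u⁵, (u⁹)²¹ = u¹⁴, (u⁹)²² = u²³, (u⁹)²³ = u⁷, (u⁹)²⁴ = u¹⁶, (u⁹)²⁵ = e.
The smallest positive k with (u⁹)ᵏ = e is 25.

Answer: 25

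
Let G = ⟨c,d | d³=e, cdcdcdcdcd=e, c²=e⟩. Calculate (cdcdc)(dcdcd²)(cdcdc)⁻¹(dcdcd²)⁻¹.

[(cdcdc), (dcdcd²)] = (cdcdc)·(dcdcd²)·(cdcdc)⁻¹·(dcdcd²)⁻¹.
  (cdcdc) · (dcdcd²) = d
  d · (cd²cd²c) = d²cdcd
  (d²cdcd) · (dcd²cd²) = d²cd²cdc

Answer: d²cd²cdc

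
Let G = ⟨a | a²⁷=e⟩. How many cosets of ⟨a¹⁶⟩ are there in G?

First find ord(a¹⁶) by computing successive powers:
  (a¹⁶)¹ = a¹⁶, (a¹⁶)² = a⁵, (a¹⁶)³ = a²¹, (a¹⁶)⁴ = a¹⁰, (a¹⁶)⁵ = a²⁶, (a¹⁶)⁶ = a¹⁵, (a¹⁶)⁷ = a⁴, (a¹⁶)⁸ = a²⁰, (a¹⁶)⁹ = a⁹, (a¹⁶)¹⁰ = a²⁵, (a¹⁶)¹¹ = a¹⁴, (a¹⁶)¹² = a³, (a¹⁶)¹³ = a¹⁹, (a¹⁶)¹⁴ = a⁸, (a¹⁶)¹⁵ = a²⁴, (a¹⁶)¹⁶ = a¹³, (a¹⁶)¹⁷ = a², (a¹⁶)¹⁸ = a¹⁸, (a¹⁶)¹⁹ = a⁷, (a¹⁶)²⁰ = a²³, (a¹⁶)²¹ = a¹², (a¹⁶)²² = a, (a¹⁶)²³ = a¹⁷, (a¹⁶)²⁴ = a⁶, (a¹⁶)²⁵ = a²², (a¹⁶)²⁶ = a¹¹, (a¹⁶)²⁷ = e.
So |⟨a¹⁶⟩| = ord(a¹⁶) = 27. With |G| = 27, by Lagrange [G : ⟨a¹⁶⟩] = 27/27 = 1.

Answer: 1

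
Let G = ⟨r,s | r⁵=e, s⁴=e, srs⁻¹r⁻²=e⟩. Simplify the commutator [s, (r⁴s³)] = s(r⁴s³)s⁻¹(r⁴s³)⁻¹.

[s, (r⁴s³)] = s·(r⁴s³)·s⁻¹·(r⁴s³)⁻¹.
  s · (r⁴s³) = r³
  (r³) · (s³) = r³s³
  (r³s³) · (r²s) = r⁴

Answer: r⁴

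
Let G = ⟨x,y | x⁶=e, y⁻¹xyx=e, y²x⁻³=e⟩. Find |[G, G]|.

G' = [G, G] is generated by all commutators. The generator-pair commutators are: [x, y] = x².
The subgroup they normally generate is {e, x², x⁴}, of order 3.
Check: |G/G'| = 12/3 = 4 is the order of the abelianisation.

Answer: 3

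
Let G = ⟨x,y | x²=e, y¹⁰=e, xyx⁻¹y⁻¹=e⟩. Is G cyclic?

|G| = 20, but the maximum element order in G is 10 < 20. No single element generates all of G, so G is not cyclic.

Answer: No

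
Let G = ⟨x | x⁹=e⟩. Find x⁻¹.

The order of x is 9 (smallest k with xᵏ = e), so x⁻¹ = x⁸ = x⁸.
Check: x · (x⁸) → x · x⁸ = e, giving e as required.

Answer: x⁸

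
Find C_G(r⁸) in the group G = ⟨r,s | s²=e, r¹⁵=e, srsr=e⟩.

⟨r⁸⟩ ⊆ C_G(r⁸) since powers of r⁸ commute with r⁸; so |C_G(r⁸)| ≥ |⟨r⁸⟩| = 15.
By orbit–stabilizer, |C_G(r⁸)| = |G| / |conj. class of r⁸| = 30 / 2 = 15.
The 15 elements commuting with r⁸ are {e, r, r², r³, r⁴, r⁵, r⁶, r⁷, r⁸, r⁹, r¹⁰, r¹¹, r¹², r¹³, r¹⁴}.

Answer: {e, r, r², r³, r⁴, r⁵, r⁶, r⁷, r⁸, r⁹, r¹⁰, r¹¹, r¹², r¹³, r¹⁴}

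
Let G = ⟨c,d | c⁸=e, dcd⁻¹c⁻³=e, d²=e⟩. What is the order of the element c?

Compute successive powers until reaching e:
  c¹ = c, c² = c², c³ = c³, c⁴ = c⁴, c⁵ = c⁵, c⁶ = c⁶, c⁷ = c⁷, c⁸ = e.
The smallest positive k with cᵏ = e is 8.

Answer: 8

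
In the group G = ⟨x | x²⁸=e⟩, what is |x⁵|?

Compute successive powers until reaching e:
  (x⁵)¹ = x⁵, (x⁵)² = x¹⁰, (x⁵)³ = x¹⁵, (x⁵)⁴ = x²⁰, (x⁵)⁵ = x²⁵, (x⁵)⁶ = x², (x⁵)⁷ = x⁷, (x⁵)⁸ = x¹², (x⁵)⁹ = x¹⁷, (x⁵)¹⁰ = x²², (x⁵)¹¹ = x²⁷, (x⁵)¹² = x⁴, (x⁵)¹³ = x⁹, (x⁵)¹⁴ = x¹⁴, (x⁵)¹⁵ = x¹⁹, (x⁵)¹⁶ = x²⁴, (x⁵)¹⁷ = x, (x⁵)¹⁸ = x⁶, (x⁵)¹⁹ = x¹¹, (x⁵)²⁰ = x¹⁶, (x⁵)²¹ = x²¹, (x⁵)²² = x²⁶, (x⁵)²³ = x³, (x⁵)²⁴ = x⁸, (x⁵)²⁵ = x¹³, (x⁵)²⁶ = x¹⁸, (x⁵)²⁷ = x²³, (x⁵)²⁸ = e.
The smallest positive k with (x⁵)ᵏ = e is 28.

Answer: 28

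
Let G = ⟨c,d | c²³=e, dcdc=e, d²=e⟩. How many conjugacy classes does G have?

The conjugacy classes (representative and size) are:
  [e] (size 1), [c] (size 2), [c²¹] (size 2), [c²⁰] (size 2), [c⁴] (size 2), [c¹⁸] (size 2), [c⁶] (size 2), [c¹⁶] (size 2), [c⁸] (size 2), [c⁹] (size 2), [c¹⁰] (size 2), [c¹²] (size 2), [c¹⁸d] (size 23).
Class equation: 1 + 2 + 2 + 2 + 2 + 2 + 2 + 2 + 2 + 2 + 2 + 2 + 23 = 46 = |G|. So G has 13 conjugacy classes.

Answer: 13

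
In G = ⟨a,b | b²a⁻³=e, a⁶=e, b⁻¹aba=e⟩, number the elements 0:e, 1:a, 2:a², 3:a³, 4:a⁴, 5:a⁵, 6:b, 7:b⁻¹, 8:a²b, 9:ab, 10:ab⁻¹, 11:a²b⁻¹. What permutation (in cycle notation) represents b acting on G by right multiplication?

(0 6 3 7)(1 9 4 10)(2 8 5 11)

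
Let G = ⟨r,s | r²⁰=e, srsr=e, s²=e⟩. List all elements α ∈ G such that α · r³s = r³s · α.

⟨r³s⟩ ⊆ C_G(r³s) since powers of r³s commute with r³s; so |C_G(r³s)| ≥ |⟨r³s⟩| = 2.
By orbit–stabilizer, |C_G(r³s)| = |G| / |conj. class of r³s| = 40 / 10 = 4.
The 4 elements commuting with r³s are {e, r¹⁰, r³s, r¹³s}.

Answer: {e, r¹⁰, r³s, r¹³s}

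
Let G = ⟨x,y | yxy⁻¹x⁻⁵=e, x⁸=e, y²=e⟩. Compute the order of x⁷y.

Compute successive powers until reaching e:
  (x⁷y)¹ = x⁷y, (x⁷y)² = x², (x⁷y)³ = xy, (x⁷y)⁴ = x⁴, (x⁷y)⁵ = x³y, (x⁷y)⁶ = x⁶, (x⁷y)⁷ = x⁵y, (x⁷y)⁸ = e.
The smallest positive k with (x⁷y)ᵏ = e is 8.

Answer: 8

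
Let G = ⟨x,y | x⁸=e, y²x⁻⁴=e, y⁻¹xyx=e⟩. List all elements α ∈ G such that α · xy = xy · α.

⟨xy⟩ ⊆ C_G(xy) since powers of xy commute with xy; so |C_G(xy)| ≥ |⟨xy⟩| = 4.
By orbit–stabilizer, |C_G(xy)| = |G| / |conj. class of xy| = 16 / 4 = 4.
The 4 elements commuting with xy are {e, x⁴, xy, xy⁻¹}.

Answer: {e, x⁴, xy, xy⁻¹}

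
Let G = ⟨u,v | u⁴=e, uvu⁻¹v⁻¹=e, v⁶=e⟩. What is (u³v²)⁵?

Compute successive powers of (u³v²), reducing at each step:
  (u³v²)²: (u³v²) · u³ = u²v²;   (u²v²) · v² = u²v⁴
  (u³v²)³: (u²v⁴) · u³ = uv⁴;   (uv⁴) · v² = u
  (u³v²)⁴: u · u³ = e;   e · v² = v²
  (u³v²)⁵: (v²) · u³ = u³v²;   (u³v²) · v² = u³v⁴

Answer: u³v⁴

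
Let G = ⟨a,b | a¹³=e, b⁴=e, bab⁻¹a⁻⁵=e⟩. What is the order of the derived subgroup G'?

G' = [G, G] is generated by all commutators. The generator-pair commutators are: [a, b] = a⁹.
The subgroup they normally generate is {e, a, a², a³, a⁴, a⁵, a⁶, a⁷, a⁸, a⁹, a¹⁰, a¹¹, a¹²}, of order 13.
Check: |G/G'| = 52/13 = 4 is the order of the abelianisation.

Answer: 13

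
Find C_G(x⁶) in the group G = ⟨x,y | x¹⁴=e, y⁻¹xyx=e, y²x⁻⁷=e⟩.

⟨x⁶⟩ ⊆ C_G(x⁶) since powers of x⁶ commute with x⁶; so |C_G(x⁶)| ≥ |⟨x⁶⟩| = 7.
By orbit–stabilizer, |C_G(x⁶)| = |G| / |conj. class of x⁶| = 28 / 2 = 14.
The 14 elements commuting with x⁶ are {e, x, x², x³, x⁴, x⁵, x⁶, x⁷, x⁸, x⁹, x¹⁰, x¹¹, x¹², x¹³}.

Answer: {e, x, x², x³, x⁴, x⁵, x⁶, x⁷, x⁸, x⁹, x¹⁰, x¹¹, x¹², x¹³}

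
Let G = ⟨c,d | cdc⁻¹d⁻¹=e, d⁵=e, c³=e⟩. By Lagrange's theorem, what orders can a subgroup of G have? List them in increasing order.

|G| = 15 = 3 · 5. By Lagrange's theorem the order of any subgroup divides 15; the divisors of 15 are 1, 3, 5, 15.

Answer: 1, 3, 5, 15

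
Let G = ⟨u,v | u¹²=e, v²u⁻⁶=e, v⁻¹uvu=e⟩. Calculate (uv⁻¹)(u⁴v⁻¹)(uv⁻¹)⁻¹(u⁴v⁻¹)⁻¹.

[(uv⁻¹), (u⁴v⁻¹)] = (uv⁻¹)·(u⁴v⁻¹)·(uv⁻¹)⁻¹·(u⁴v⁻¹)⁻¹.
  (uv⁻¹) · (u⁴v⁻¹) = u³
  (u³) · (uv) = u⁴v
  (u⁴v) · (u⁴v) = u⁶

Answer: u⁶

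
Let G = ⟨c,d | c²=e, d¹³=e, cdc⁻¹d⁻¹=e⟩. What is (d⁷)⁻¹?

The order of (d⁷) is 13 (smallest k with (d⁷)ᵏ = e), so (d⁷)⁻¹ = (d⁷)¹² = d⁶.
Check: (d⁷) · (d⁶) → (d⁷) · d⁶ = e, giving e as required.

Answer: d⁶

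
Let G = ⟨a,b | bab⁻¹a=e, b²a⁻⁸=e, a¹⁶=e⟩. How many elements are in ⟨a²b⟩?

|⟨a²b⟩| equals the order of a²b. Compute successive powers until reaching e:
  (a²b)¹ = a²b, (a²b)² = a⁸, (a²b)³ = a²b⁻¹, (a²b)⁴ = e.
The smallest positive k with (a²b)ᵏ = e is 4, so |⟨a²b⟩| = 4.

Answer: 4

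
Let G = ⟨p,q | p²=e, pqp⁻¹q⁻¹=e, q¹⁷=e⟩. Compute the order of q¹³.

Compute successive powers until reaching e:
  (q¹³)¹ = q¹³, (q¹³)² = q⁹, (q¹³)³ = q⁵, (q¹³)⁴ = q, (q¹³)⁵ = q¹⁴, (q¹³)⁶ = q¹⁰, (q¹³)⁷ = q⁶, (q¹³)⁸ = q², (q¹³)⁹ = q¹⁵, (q¹³)¹⁰ = q¹¹, (q¹³)¹¹ = q⁷, (q¹³)¹² = q³, (q¹³)¹³ = q¹⁶, (q¹³)¹⁴ = q¹², (q¹³)¹⁵ = q⁸, (q¹³)¹⁶ = q⁴, (q¹³)¹⁷ = e.
The smallest positive k with (q¹³)ᵏ = e is 17.

Answer: 17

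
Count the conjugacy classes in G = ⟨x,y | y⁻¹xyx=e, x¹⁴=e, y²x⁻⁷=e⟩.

The conjugacy classes (representative and size) are:
  [e] (size 1), [x¹³] (size 2), [x¹²] (size 2), [x¹¹] (size 2), [x⁴] (size 2), [x⁵] (size 2), [x⁸] (size 2), [x⁷] (size 1), [x⁵y⁻¹] (size 7), [x⁵y] (size 7).
Class equation: 1 + 2 + 2 + 2 + 2 + 2 + 2 + 1 + 7 + 7 = 28 = |G|. So G has 10 conjugacy classes.

Answer: 10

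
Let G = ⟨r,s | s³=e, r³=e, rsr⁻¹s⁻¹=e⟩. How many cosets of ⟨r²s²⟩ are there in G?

First find ord(r²s²) by computing successive powers:
  (r²s²)¹ = r²s², (r²s²)² = rs, (r²s²)³ = e.
So |⟨r²s²⟩| = ord(r²s²) = 3. With |G| = 9, by Lagrange [G : ⟨r²s²⟩] = 9/3 = 3.

Answer: 3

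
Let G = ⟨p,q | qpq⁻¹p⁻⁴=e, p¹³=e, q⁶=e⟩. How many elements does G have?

Enumerate words in the generators, reducing via the relations: the distinct elements are
  {e, p, q, pq, p², p³, p⁴, p⁵, p⁶, p⁷, p⁸, p⁹, q², q³, q⁴, q⁵, pq², pq³, pq⁴, pq⁵, p²q, p³q, p¹², p¹¹, p¹⁰, p⁴q, p⁵q, p⁶q, p⁷q, p⁸q, p⁹q, p²q², p²q³, p²q⁴, p²q⁵, p³q², p³q³, p³q⁴, p³q⁵, p¹²q, p¹¹q, p¹⁰q, p⁴q², p⁴q³, p⁴q⁴, p⁴q⁵, p⁵q², p⁵q³, p⁵q⁴, p⁵q⁵, p⁶q², p⁶q³, p⁶q⁴, p⁶q⁵, p⁷q², p⁷q³, p⁷q⁴, p⁷q⁵, p⁸q², p⁸q³, p⁸q⁴, p⁸q⁵, p⁹q², p⁹q³, p⁹q⁴, p⁹q⁵, p¹²q², p¹²q³, p¹²q⁴, p¹²q⁵, p¹¹q², p¹¹q³, p¹¹q⁴, p¹¹q⁵, p¹⁰q², p¹⁰q³, p¹⁰q⁴, p¹⁰q⁵}.
No further products give new elements, so |G| = 78.

Answer: 78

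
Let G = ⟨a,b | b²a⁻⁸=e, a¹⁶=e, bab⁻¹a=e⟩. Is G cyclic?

Every cyclic group is abelian. But a·b = ab while b·a = a⁷b⁻¹, so a·b ≠ b·a and G is not abelian. Hence G is not cyclic.

Answer: No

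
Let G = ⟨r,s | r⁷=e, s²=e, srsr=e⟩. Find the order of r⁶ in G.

Compute successive powers until reaching e:
  (r⁶)¹ = r⁶, (r⁶)² = r⁵, (r⁶)³ = r⁴, (r⁶)⁴ = r³, (r⁶)⁵ = r², (r⁶)⁶ = r, (r⁶)⁷ = e.
The smallest positive k with (r⁶)ᵏ = e is 7.

Answer: 7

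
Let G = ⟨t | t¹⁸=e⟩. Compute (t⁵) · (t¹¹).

Compute (t⁵) · (t¹¹) by multiplying left to right and reducing via the relations at each step:
  (t⁵) · t¹¹ = t¹⁶

Answer: t¹⁶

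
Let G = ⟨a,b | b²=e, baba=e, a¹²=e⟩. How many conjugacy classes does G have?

The conjugacy classes (representative and size) are:
  [e] (size 1), [a¹¹] (size 2), [a²] (size 2), [a⁹] (size 2), [a⁴] (size 2), [a⁵] (size 2), [a⁶] (size 1), [b] (size 6), [ab] (size 6).
Class equation: 1 + 2 + 2 + 2 + 2 + 2 + 1 + 6 + 6 = 24 = |G|. So G has 9 conjugacy classes.

Answer: 9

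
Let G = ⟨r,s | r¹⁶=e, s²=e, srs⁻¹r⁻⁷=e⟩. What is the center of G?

An element z ∈ Z(G) iff z commutes with every generator.
For example r⁸ is central: (r⁸)·r = r⁹ = r·(r⁸); (r⁸)·s = r⁸s = s·(r⁸).
Whereas r ∉ Z(G) since r·s = rs ≠ r⁷s = s·r.
Checking each of the 32 elements this way gives Z(G) = {e, r⁸}, of order 2.

Answer: {e, r⁸}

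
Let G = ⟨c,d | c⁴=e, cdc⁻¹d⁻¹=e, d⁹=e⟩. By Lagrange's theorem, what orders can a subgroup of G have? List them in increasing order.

|G| = 36 = 2² · 3². By Lagrange's theorem the order of any subgroup divides 36; the divisors of 36 are 1, 2, 3, 4, 6, 9, 12, 18, 36.

Answer: 1, 2, 3, 4, 6, 9, 12, 18, 36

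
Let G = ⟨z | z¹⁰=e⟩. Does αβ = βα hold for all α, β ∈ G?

G has a single generator, so G is cyclic and hence abelian.

Answer: Yes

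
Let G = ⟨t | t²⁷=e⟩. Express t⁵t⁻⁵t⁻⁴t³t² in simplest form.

Multiply left to right, reducing at each step:
  (t⁵) · t⁻⁵ = e
  e · t⁻⁴ = t²³
  (t²³) · t³ = t²⁶
  (t²⁶) · t² = t

Answer: t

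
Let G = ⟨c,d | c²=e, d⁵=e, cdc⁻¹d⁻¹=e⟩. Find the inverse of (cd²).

The order of (cd²) is 10 (smallest k with (cd²)ᵏ = e), so (cd²)⁻¹ = (cd²)⁹ = cd³.
Check: (cd²) · (cd³) → (cd²) · c = d²;   (d²) · d³ = e, giving e as required.

Answer: cd³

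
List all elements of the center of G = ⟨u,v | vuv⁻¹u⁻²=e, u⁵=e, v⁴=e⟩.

An element z ∈ Z(G) iff z commutes with every generator.
For example e is central: e·u = u = u·e; e·v = v = v·e.
Whereas u ∉ Z(G) since u·v = uv ≠ u²v = v·u.
Checking each of the 20 elements this way gives Z(G) = {e}, of order 1.

Answer: {e}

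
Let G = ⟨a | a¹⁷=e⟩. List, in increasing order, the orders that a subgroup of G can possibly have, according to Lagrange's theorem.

|G| = 17 = 17. By Lagrange's theorem the order of any subgroup divides 17; the divisors of 17 are 1, 17.

Answer: 1, 17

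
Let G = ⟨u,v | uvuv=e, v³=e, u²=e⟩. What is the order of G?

Enumerate words in the generators, reducing via the relations: the distinct elements are
  {e, u, v, uv, v², uv²}.
No further products give new elements, so |G| = 6.

Answer: 6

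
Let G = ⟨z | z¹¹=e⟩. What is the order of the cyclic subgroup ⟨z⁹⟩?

|⟨z⁹⟩| equals the order of z⁹. Compute successive powers until reaching e:
  (z⁹)¹ = z⁹, (z⁹)² = z⁷, (z⁹)³ = z⁵, (z⁹)⁴ = z³, (z⁹)⁵ = z, (z⁹)⁶ = z¹⁰, (z⁹)⁷ = z⁸, (z⁹)⁸ = z⁶, (z⁹)⁹ = z⁴, (z⁹)¹⁰ = z², (z⁹)¹¹ = e.
The smallest positive k with (z⁹)ᵏ = e is 11, so |⟨z⁹⟩| = 11.

Answer: 11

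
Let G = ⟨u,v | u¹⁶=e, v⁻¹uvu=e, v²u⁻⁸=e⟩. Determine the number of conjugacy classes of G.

The conjugacy classes (representative and size) are:
  [e] (size 1), [u] (size 2), [u¹⁴] (size 2), [u³] (size 2), [u¹²] (size 2), [u⁵] (size 2), [u¹⁰] (size 2), [u⁷] (size 2), [u⁸] (size 1), [u⁶v] (size 8), [u³v⁻¹] (size 8).
Class equation: 1 + 2 + 2 + 2 + 2 + 2 + 2 + 2 + 1 + 8 + 8 = 32 = |G|. So G has 11 conjugacy classes.

Answer: 11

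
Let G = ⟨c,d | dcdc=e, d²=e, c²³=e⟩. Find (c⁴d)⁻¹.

The order of (c⁴d) is 2 (smallest k with (c⁴d)ᵏ = e), so (c⁴d)⁻¹ = (c⁴d)¹ = c⁴d.
Check: (c⁴d) · (c⁴d) → (c⁴d) · c⁴ = d;   d · d = e, giving e as required.

Answer: c⁴d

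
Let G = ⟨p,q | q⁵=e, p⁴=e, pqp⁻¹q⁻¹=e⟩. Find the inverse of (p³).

The order of (p³) is 4 (smallest k with (p³)ᵏ = e), so (p³)⁻¹ = (p³)³ = p.
Check: (p³) · p → (p³) · p = e, giving e as required.

Answer: p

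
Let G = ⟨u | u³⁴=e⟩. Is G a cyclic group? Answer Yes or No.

|G| = 34. The element u has order 34 (its powers give 34 distinct elements), so ⟨u⟩ = G and G is cyclic.

Answer: Yes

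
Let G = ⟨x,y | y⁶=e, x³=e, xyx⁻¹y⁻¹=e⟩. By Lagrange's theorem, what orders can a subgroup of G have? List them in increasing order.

|G| = 18 = 2 · 3². By Lagrange's theorem the order of any subgroup divides 18; the divisors of 18 are 1, 2, 3, 6, 9, 18.

Answer: 1, 2, 3, 6, 9, 18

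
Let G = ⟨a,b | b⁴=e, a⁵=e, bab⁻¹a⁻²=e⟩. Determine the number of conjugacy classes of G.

The conjugacy classes (representative and size) are:
  [e] (size 1), [a⁴] (size 4), [a²b] (size 5), [b²] (size 5), [a³b³] (size 5).
Class equation: 1 + 4 + 5 + 5 + 5 = 20 = |G|. So G has 5 conjugacy classes.

Answer: 5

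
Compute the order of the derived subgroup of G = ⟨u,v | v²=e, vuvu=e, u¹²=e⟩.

G' = [G, G] is generated by all commutators. The generator-pair commutators are: [u, v] = u².
The subgroup they normally generate is {e, u², u⁴, u⁶, u⁸, u¹⁰}, of order 6.
Check: |G/G'| = 24/6 = 4 is the order of the abelianisation.

Answer: 6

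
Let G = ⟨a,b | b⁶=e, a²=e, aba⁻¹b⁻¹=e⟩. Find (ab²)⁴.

Compute successive powers of (ab²), reducing at each step:
  (ab²)²: (ab²) · a = b²;   (b²) · b² = b⁴
  (ab²)³: (b⁴) · a = ab⁴;   (ab⁴) · b² = a
  (ab²)⁴: a · a = e;   e · b² = b²

Answer: b²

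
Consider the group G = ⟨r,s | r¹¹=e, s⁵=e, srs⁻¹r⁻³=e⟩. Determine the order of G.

Enumerate words in the generators, reducing via the relations: the distinct elements are
  {e, r, s, rs, r², r³, r⁴, r⁵, r⁶, r⁷, r⁸, r⁹, s², s³, s⁴, rs², rs³, rs⁴, r²s, r³s, r¹⁰, r⁴s, r⁵s, r⁶s, r⁷s, r⁸s, r⁹s, r²s², r²s³, r²s⁴, r³s², r³s³, r³s⁴, r¹⁰s, r⁴s², r⁴s³, r⁴s⁴, r⁵s², r⁵s³, r⁵s⁴, r⁶s², r⁶s³, r⁶s⁴, r⁷s², r⁷s³, r⁷s⁴, r⁸s², r⁸s³, r⁸s⁴, r⁹s², r⁹s³, r⁹s⁴, r¹⁰s², r¹⁰s³, r¹⁰s⁴}.
No further products give new elements, so |G| = 55.

Answer: 55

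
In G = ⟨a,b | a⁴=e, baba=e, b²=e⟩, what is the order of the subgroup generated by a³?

|⟨a³⟩| equals the order of a³. Compute successive powers until reaching e:
  (a³)¹ = a³, (a³)² = a², (a³)³ = a, (a³)⁴ = e.
The smallest positive k with (a³)ᵏ = e is 4, so |⟨a³⟩| = 4.

Answer: 4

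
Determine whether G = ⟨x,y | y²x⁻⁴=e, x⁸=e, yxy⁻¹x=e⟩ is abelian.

x·y = xy but y·x = x³y⁻¹, so x·y ≠ y·x and G is not abelian.

Answer: No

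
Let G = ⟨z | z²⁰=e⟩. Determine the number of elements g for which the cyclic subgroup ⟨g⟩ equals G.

G is cyclic of order 20. An element generates G iff its order is 20, and a cyclic group of order 20 has exactly φ(20) = 8 such elements.

Answer: 8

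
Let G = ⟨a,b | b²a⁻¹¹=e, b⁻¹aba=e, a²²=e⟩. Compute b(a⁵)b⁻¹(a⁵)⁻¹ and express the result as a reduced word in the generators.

[b, (a⁵)] = b·(a⁵)·b⁻¹·(a⁵)⁻¹.
  b · (a⁵) = a⁶b⁻¹
  (a⁶b⁻¹) · (b⁻¹) = a¹⁷
  (a¹⁷) · (a¹⁷) = a¹²

Answer: a¹²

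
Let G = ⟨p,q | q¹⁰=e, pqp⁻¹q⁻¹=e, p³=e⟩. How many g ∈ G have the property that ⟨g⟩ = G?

G is cyclic of order 30. An element generates G iff its order is 30, and a cyclic group of order 30 has exactly φ(30) = 8 such elements.

Answer: 8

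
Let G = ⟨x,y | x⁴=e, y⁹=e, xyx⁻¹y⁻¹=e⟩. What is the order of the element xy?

Compute successive powers until reaching e:
  (xy)¹ = xy, (xy)² = x²y², (xy)³ = x³y³, (xy)⁴ = y⁴, (xy)⁵ = xy⁵, (xy)⁶ = x²y⁶, (xy)⁷ = x³y⁷, (xy)⁸ = y⁸, (xy)⁹ = x, (xy)¹⁰ = x²y, (xy)¹¹ = x³y², (xy)¹² = y³, (xy)¹³ = xy⁴, (xy)¹⁴ = x²y⁵, (xy)¹⁵ = x³y⁶, (xy)¹⁶ = y⁷, (xy)¹⁷ = xy⁸, (xy)¹⁸ = x², (xy)¹⁹ = x³y, (xy)²⁰ = y², (xy)²¹ = xy³, (xy)²² = x²y⁴, (xy)²³ = x³y⁵, (xy)²⁴ = y⁶, (xy)²⁵ = xy⁷, (xy)²⁶ = x²y⁸, (xy)²⁷ = x³, (xy)²⁸ = y, (xy)²⁹ = xy², (xy)³⁰ = x²y³, (xy)³¹ = x³y⁴, (xy)³² = y⁵, (xy)³³ = xy⁶, (xy)³⁴ = x²y⁷, (xy)³⁵ = x³y⁸, (xy)³⁶ = e.
The smallest positive k with (xy)ᵏ = e is 36.

Answer: 36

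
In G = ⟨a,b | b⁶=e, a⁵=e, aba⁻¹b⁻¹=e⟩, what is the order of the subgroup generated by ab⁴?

|⟨ab⁴⟩| equals the order of ab⁴. Compute successive powers until reaching e:
  (ab⁴)¹ = ab⁴, (ab⁴)² = a²b², (ab⁴)³ = a³, (ab⁴)⁴ = a⁴b⁴, (ab⁴)⁵ = b², (ab⁴)⁶ = a, (ab⁴)⁷ = a²b⁴, (ab⁴)⁸ = a³b², (ab⁴)⁹ = a⁴, (ab⁴)¹⁰ = b⁴, (ab⁴)¹¹ = ab², (ab⁴)¹² = a², (ab⁴)¹³ = a³b⁴, (ab⁴)¹⁴ = a⁴b², (ab⁴)¹⁵ = e.
The smallest positive k with (ab⁴)ᵏ = e is 15, so |⟨ab⁴⟩| = 15.

Answer: 15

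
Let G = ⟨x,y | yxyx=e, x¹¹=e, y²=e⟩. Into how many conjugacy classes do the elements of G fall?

The conjugacy classes (representative and size) are:
  [e] (size 1), [x¹⁰] (size 2), [x²] (size 2), [x³] (size 2), [x⁷] (size 2), [x⁶] (size 2), [x²y] (size 11).
Class equation: 1 + 2 + 2 + 2 + 2 + 2 + 11 = 22 = |G|. So G has 7 conjugacy classes.

Answer: 7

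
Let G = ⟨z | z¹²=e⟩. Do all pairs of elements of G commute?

G has a single generator, so G is cyclic and hence abelian.

Answer: Yes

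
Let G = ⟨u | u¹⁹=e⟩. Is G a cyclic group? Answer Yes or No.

|G| = 19. The element u has order 19 (its powers give 19 distinct elements), so ⟨u⟩ = G and G is cyclic.

Answer: Yes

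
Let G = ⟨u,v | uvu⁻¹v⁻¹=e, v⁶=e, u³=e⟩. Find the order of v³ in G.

Compute successive powers until reaching e:
  (v³)¹ = v³, (v³)² = e.
The smallest positive k with (v³)ᵏ = e is 2.

Answer: 2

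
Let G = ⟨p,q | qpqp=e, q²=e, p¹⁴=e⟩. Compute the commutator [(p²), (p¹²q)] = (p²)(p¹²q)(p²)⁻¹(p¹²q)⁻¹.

[(p²), (p¹²q)] = (p²)·(p¹²q)·(p²)⁻¹·(p¹²q)⁻¹.
  (p²) · (p¹²q) = q
  q · (p¹²) = p²q
  (p²q) · (p¹²q) = p⁴

Answer: p⁴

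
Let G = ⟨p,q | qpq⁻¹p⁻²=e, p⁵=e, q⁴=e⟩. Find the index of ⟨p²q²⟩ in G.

First find ord(p²q²) by computing successive powers:
  (p²q²)¹ = p²q², (p²q²)² = e.
So |⟨p²q²⟩| = ord(p²q²) = 2. With |G| = 20, by Lagrange [G : ⟨p²q²⟩] = 20/2 = 10.

Answer: 10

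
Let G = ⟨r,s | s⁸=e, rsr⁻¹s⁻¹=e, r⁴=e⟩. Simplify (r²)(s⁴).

Compute (r²) · (s⁴) by multiplying left to right and reducing via the relations at each step:
  (r²) · s⁴ = r²s⁴

Answer: r²s⁴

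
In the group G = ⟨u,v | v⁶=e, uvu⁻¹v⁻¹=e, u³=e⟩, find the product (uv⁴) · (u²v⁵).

Compute (uv⁴) · (u²v⁵) by multiplying left to right and reducing via the relations at each step:
  (uv⁴) · u² = v⁴
  (v⁴) · v⁵ = v³

Answer: v³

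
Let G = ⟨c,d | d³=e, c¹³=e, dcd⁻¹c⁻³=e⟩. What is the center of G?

An element z ∈ Z(G) iff z commutes with every generator.
For example e is central: e·c = c = c·e; e·d = d = d·e.
Whereas c ∉ Z(G) since c·d = cd ≠ c³d = d·c.
Checking each of the 39 elements this way gives Z(G) = {e}, of order 1.

Answer: {e}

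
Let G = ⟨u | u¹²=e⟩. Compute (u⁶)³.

Compute successive powers of (u⁶), reducing at each step:
  (u⁶)²: (u⁶) · u⁶ = e
  (u⁶)³: e · u⁶ = u⁶

Answer: u⁶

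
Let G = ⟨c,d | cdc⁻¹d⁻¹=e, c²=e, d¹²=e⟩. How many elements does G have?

Enumerate words in the generators, reducing via the relations: the distinct elements are
  {c, d, e, cd, d², d³, d⁴, d⁵, d⁶, d⁷, d⁸, d⁹, cd², cd³, cd⁴, cd⁵, cd⁶, cd⁷, cd⁸, cd⁹, d¹¹, d¹⁰, cd¹¹, cd¹⁰}.
No further products give new elements, so |G| = 24.

Answer: 24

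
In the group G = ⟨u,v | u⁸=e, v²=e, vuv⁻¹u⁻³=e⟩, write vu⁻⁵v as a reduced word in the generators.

Multiply left to right, reducing at each step:
  v · u⁻⁵ = uv
  (uv) · v = u

Answer: u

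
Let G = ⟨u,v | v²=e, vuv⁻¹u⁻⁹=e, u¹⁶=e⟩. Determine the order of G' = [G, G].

G' = [G, G] is generated by all commutators. The generator-pair commutators are: [u, v] = u⁸.
The subgroup they normally generate is {e, u⁸}, of order 2.
Check: |G/G'| = 32/2 = 16 is the order of the abelianisation.

Answer: 2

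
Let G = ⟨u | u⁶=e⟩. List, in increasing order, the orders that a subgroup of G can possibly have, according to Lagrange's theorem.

|G| = 6 = 2 · 3. By Lagrange's theorem the order of any subgroup divides 6; the divisors of 6 are 1, 2, 3, 6.

Answer: 1, 2, 3, 6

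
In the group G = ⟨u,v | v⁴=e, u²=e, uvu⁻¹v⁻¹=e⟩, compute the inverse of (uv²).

The order of (uv²) is 2 (smallest k with (uv²)ᵏ = e), so (uv²)⁻¹ = (uv²)¹ = uv².
Check: (uv²) · (uv²) → (uv²) · u = v²;   (v²) · v² = e, giving e as required.

Answer: uv²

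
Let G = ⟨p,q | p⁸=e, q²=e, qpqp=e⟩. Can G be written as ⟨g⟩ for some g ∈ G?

Every cyclic group is abelian. But p·q = pq while q·p = p⁷q, so p·q ≠ q·p and G is not abelian. Hence G is not cyclic.

Answer: No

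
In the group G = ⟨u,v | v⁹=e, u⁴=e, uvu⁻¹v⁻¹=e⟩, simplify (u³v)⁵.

Compute successive powers of (u³v), reducing at each step:
  (u³v)²: (u³v) · u³ = u²v;   (u²v) · v = u²v²
  (u³v)³: (u²v²) · u³ = uv²;   (uv²) · v = uv³
  (u³v)⁴: (uv³) · u³ = v³;   (v³) · v = v⁴
  (u³v)⁵: (v⁴) · u³ = u³v⁴;   (u³v⁴) · v = u³v⁵

Answer: u³v⁵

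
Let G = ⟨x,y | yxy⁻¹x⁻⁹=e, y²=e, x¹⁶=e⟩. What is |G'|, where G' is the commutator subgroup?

G' = [G, G] is generated by all commutators. The generator-pair commutators are: [x, y] = x⁸.
The subgroup they normally generate is {e, x⁸}, of order 2.
Check: |G/G'| = 32/2 = 16 is the order of the abelianisation.

Answer: 2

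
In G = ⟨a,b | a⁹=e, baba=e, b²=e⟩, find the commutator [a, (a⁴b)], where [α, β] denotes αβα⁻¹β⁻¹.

[a, (a⁴b)] = a·(a⁴b)·a⁻¹·(a⁴b)⁻¹.
  a · (a⁴b) = a⁵b
  (a⁵b) · (a⁸) = a⁶b
  (a⁶b) · (a⁴b) = a²

Answer: a²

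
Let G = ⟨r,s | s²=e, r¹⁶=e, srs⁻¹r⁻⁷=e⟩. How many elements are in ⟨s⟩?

|⟨s⟩| equals the order of s. Compute successive powers until reaching e:
  s¹ = s, s² = e.
The smallest positive k with sᵏ = e is 2, so |⟨s⟩| = 2.

Answer: 2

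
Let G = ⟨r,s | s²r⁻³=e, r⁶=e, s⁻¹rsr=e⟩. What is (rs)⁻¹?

The order of (rs) is 4 (smallest k with (rs)ᵏ = e), so (rs)⁻¹ = (rs)³ = rs⁻¹.
Check: (rs) · (rs⁻¹) → (rs) · r = s;   s · s⁻¹ = e, giving e as required.

Answer: rs⁻¹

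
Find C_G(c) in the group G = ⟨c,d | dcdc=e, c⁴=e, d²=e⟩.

⟨c⟩ ⊆ C_G(c) since powers of c commute with c; so |C_G(c)| ≥ |⟨c⟩| = 4.
By orbit–stabilizer, |C_G(c)| = |G| / |conj. class of c| = 8 / 2 = 4.
The 4 elements commuting with c are {e, c, c², c³}.

Answer: {e, c, c², c³}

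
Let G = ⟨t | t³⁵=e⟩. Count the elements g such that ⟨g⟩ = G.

G is cyclic of order 35. An element generates G iff its order is 35, and a cyclic group of order 35 has exactly φ(35) = 24 such elements.

Answer: 24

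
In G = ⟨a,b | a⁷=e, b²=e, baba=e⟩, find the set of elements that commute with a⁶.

⟨a⁶⟩ ⊆ C_G(a⁶) since powers of a⁶ commute with a⁶; so |C_G(a⁶)| ≥ |⟨a⁶⟩| = 7.
By orbit–stabilizer, |C_G(a⁶)| = |G| / |conj. class of a⁶| = 14 / 2 = 7.
The 7 elements commuting with a⁶ are {e, a, a², a³, a⁴, a⁵, a⁶}.

Answer: {e, a, a², a³, a⁴, a⁵, a⁶}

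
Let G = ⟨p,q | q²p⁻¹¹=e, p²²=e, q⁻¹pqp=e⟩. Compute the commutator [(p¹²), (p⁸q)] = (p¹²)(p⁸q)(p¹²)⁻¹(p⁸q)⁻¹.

[(p¹²), (p⁸q)] = (p¹²)·(p⁸q)·(p¹²)⁻¹·(p⁸q)⁻¹.
  (p¹²) · (p⁸q) = p⁹q⁻¹
  (p⁹q⁻¹) · (p¹⁰) = p¹⁰q
  (p¹⁰q) · (p⁸q⁻¹) = p²

Answer: p²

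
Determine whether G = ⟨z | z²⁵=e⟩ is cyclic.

|G| = 25. The element z has order 25 (its powers give 25 distinct elements), so ⟨z⟩ = G and G is cyclic.

Answer: Yes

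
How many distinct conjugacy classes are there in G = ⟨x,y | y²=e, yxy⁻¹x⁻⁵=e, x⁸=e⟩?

The conjugacy classes (representative and size) are:
  [e] (size 1), [x⁵] (size 2), [x²] (size 1), [x⁷] (size 2), [x⁴] (size 1), [x⁶] (size 1), [y] (size 2), [x⁵y] (size 2), [x²y] (size 2), [x³y] (size 2).
Class equation: 1 + 2 + 1 + 2 + 1 + 1 + 2 + 2 + 2 + 2 = 16 = |G|. So G has 10 conjugacy classes.

Answer: 10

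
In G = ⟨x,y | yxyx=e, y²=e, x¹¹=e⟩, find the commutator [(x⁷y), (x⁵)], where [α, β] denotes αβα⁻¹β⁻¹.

[(x⁷y), (x⁵)] = (x⁷y)·(x⁵)·(x⁷y)⁻¹·(x⁵)⁻¹.
  (x⁷y) · (x⁵) = x²y
  (x²y) · (x⁷y) = x⁶
  (x⁶) · (x⁶) = x

Answer: x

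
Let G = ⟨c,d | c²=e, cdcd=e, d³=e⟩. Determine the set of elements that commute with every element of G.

An element z ∈ Z(G) iff z commutes with every generator.
For example e is central: e·c = c = c·e; e·d = d = d·e.
Whereas c ∉ Z(G) since c·d = cd ≠ cd² = d·c.
Checking each of the 6 elements this way gives Z(G) = {e}, of order 1.

Answer: {e}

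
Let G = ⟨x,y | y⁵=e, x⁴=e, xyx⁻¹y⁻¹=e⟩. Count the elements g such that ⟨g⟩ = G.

G is cyclic of order 20. An element generates G iff its order is 20, and a cyclic group of order 20 has exactly φ(20) = 8 such elements.

Answer: 8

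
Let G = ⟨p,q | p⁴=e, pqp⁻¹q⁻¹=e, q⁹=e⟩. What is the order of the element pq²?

Compute successive powers until reaching e:
  (pq²)¹ = pq², (pq²)² = p²q⁴, (pq²)³ = p³q⁶, (pq²)⁴ = q⁸, (pq²)⁵ = pq, (pq²)⁶ = p²q³, (pq²)⁷ = p³q⁵, (pq²)⁸ = q⁷, (pq²)⁹ = p, (pq²)¹⁰ = p²q², (pq²)¹¹ = p³q⁴, (pq²)¹² = q⁶, (pq²)¹³ = pq⁸, (pq²)¹⁴ = p²q, (pq²)¹⁵ = p³q³, (pq²)¹⁶ = q⁵, (pq²)¹⁷ = pq⁷, (pq²)¹⁸ = p², (pq²)¹⁹ = p³q², (pq²)²⁰ = q⁴, (pq²)²¹ = pq⁶, (pq²)²² = p²q⁸, (pq²)²³ = p³q, (pq²)²⁴ = q³, (pq²)²⁵ = pq⁵, (pq²)²⁶ = p²q⁷, (pq²)²⁷ = p³, (pq²)²⁸ = q², (pq²)²⁹ = pq⁴, (pq²)³⁰ = p²q⁶, (pq²)³¹ = p³q⁸, (pq²)³² = q, (pq²)³³ = pq³, (pq²)³⁴ = p²q⁵, (pq²)³⁵ = p³q⁷, (pq²)³⁶ = e.
The smallest positive k with (pq²)ᵏ = e is 36.

Answer: 36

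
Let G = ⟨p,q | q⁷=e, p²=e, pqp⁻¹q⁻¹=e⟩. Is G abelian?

Each pair of generators commutes: p·q = pq = q·p. Since the generators pairwise commute, every element of G commutes with every other, so G is abelian.

Answer: Yes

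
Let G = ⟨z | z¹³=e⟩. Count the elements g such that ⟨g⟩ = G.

G is cyclic of order 13. An element generates G iff its order is 13, and a cyclic group of order 13 has exactly φ(13) = 12 such elements.

Answer: 12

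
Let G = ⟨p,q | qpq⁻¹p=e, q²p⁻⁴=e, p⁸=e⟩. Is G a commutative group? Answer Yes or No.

p·q = pq but q·p = p³q⁻¹, so p·q ≠ q·p and G is not abelian.

Answer: No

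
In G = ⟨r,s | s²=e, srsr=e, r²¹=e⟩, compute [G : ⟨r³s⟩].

First find ord(r³s) by computing successive powers:
  (r³s)¹ = r³s, (r³s)² = e.
So |⟨r³s⟩| = ord(r³s) = 2. With |G| = 42, by Lagrange [G : ⟨r³s⟩] = 42/2 = 21.

Answer: 21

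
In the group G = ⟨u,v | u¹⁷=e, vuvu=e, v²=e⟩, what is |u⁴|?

Compute successive powers until reaching e:
  (u⁴)¹ = u⁴, (u⁴)² = u⁸, (u⁴)³ = u¹², (u⁴)⁴ = u¹⁶, (u⁴)⁵ = u³, (u⁴)⁶ = u⁷, (u⁴)⁷ = u¹¹, (u⁴)⁸ = u¹⁵, (u⁴)⁹ = u², (u⁴)¹⁰ = u⁶, (u⁴)¹¹ = u¹⁰, (u⁴)¹² = u¹⁴, (u⁴)¹³ = u, (u⁴)¹⁴ = u⁵, (u⁴)¹⁵ = u⁹, (u⁴)¹⁶ = u¹³, (u⁴)¹⁷ = e.
The smallest positive k with (u⁴)ᵏ = e is 17.

Answer: 17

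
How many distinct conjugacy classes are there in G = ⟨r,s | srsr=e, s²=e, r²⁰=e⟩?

The conjugacy classes (representative and size) are:
  [e] (size 1), [r] (size 2), [r¹⁸] (size 2), [r³] (size 2), [r⁴] (size 2), [r¹⁵] (size 2), [r¹⁴] (size 2), [r⁷] (size 2), [r¹²] (size 2), [r¹¹] (size 2), [r¹⁰] (size 1), [r¹⁸s] (size 10), [r⁵s] (size 10).
Class equation: 1 + 2 + 2 + 2 + 2 + 2 + 2 + 2 + 2 + 2 + 1 + 10 + 10 = 40 = |G|. So G has 13 conjugacy classes.

Answer: 13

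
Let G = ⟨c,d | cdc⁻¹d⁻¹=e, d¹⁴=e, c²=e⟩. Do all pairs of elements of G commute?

Each pair of generators commutes: c·d = cd = d·c. Since the generators pairwise commute, every element of G commutes with every other, so G is abelian.

Answer: Yes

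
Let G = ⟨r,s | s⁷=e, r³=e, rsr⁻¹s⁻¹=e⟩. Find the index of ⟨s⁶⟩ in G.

First find ord(s⁶) by computing successive powers:
  (s⁶)¹ = s⁶, (s⁶)² = s⁵, (s⁶)³ = s⁴, (s⁶)⁴ = s³, (s⁶)⁵ = s², (s⁶)⁶ = s, (s⁶)⁷ = e.
So |⟨s⁶⟩| = ord(s⁶) = 7. With |G| = 21, by Lagrange [G : ⟨s⁶⟩] = 21/7 = 3.

Answer: 3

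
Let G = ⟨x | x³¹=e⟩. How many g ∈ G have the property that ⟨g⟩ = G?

G is cyclic of order 31. An element generates G iff its order is 31, and a cyclic group of order 31 has exactly φ(31) = 30 such elements.

Answer: 30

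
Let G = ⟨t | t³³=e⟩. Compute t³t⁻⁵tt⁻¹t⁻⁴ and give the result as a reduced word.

Multiply left to right, reducing at each step:
  (t³) · t⁻⁵ = t³¹
  (t³¹) · t = t³²
  (t³²) · t⁻¹ = t³¹
  (t³¹) · t⁻⁴ = t²⁷

Answer: t²⁷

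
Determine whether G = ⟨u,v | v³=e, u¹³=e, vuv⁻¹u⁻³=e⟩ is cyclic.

Every cyclic group is abelian. But u·v = uv while v·u = u³v, so u·v ≠ v·u and G is not abelian. Hence G is not cyclic.

Answer: No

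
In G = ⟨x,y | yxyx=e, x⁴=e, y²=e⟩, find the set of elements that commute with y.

⟨y⟩ ⊆ C_G(y) since powers of y commute with y; so |C_G(y)| ≥ |⟨y⟩| = 2.
By orbit–stabilizer, |C_G(y)| = |G| / |conj. class of y| = 8 / 2 = 4.
The 4 elements commuting with y are {e, x², y, x²y}.

Answer: {e, x², y, x²y}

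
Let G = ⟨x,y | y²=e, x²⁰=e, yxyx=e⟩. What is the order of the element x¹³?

Compute successive powers until reaching e:
  (x¹³)¹ = x¹³, (x¹³)² = x⁶, (x¹³)³ = x¹⁹, (x¹³)⁴ = x¹², (x¹³)⁵ = x⁵, (x¹³)⁶ = x¹⁸, (x¹³)⁷ = x¹¹, (x¹³)⁸ = x⁴, (x¹³)⁹ = x¹⁷, (x¹³)¹⁰ = x¹⁰, (x¹³)¹¹ = x³, (x¹³)¹² = x¹⁶, (x¹³)¹³ = x⁹, (x¹³)¹⁴ = x², (x¹³)¹⁵ = x¹⁵, (x¹³)¹⁶ = x⁸, (x¹³)¹⁷ = x, (x¹³)¹⁸ = x¹⁴, (x¹³)¹⁹ = x⁷, (x¹³)²⁰ = e.
The smallest positive k with (x¹³)ᵏ = e is 20.

Answer: 20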